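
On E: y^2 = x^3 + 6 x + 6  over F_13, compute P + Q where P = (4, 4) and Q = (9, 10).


P != Q, so use the chord formula.
s = (y2 - y1) / (x2 - x1) = (6) / (5) mod 13 = 9
x3 = s^2 - x1 - x2 mod 13 = 9^2 - 4 - 9 = 3
y3 = s (x1 - x3) - y1 mod 13 = 9 * (4 - 3) - 4 = 5

P + Q = (3, 5)


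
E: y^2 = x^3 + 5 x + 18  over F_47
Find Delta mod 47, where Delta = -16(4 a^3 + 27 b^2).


4 a^3 + 27 b^2 = 4*5^3 + 27*18^2 = 500 + 8748 = 9248
Delta = -16 * (9248) = -147968
Delta mod 47 = 35

Delta = 35 (mod 47)


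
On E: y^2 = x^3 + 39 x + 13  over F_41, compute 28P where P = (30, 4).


k = 28 = 11100_2 (binary, LSB first: 00111)
Double-and-add from P = (30, 4):
  bit 0 = 0: acc unchanged = O
  bit 1 = 0: acc unchanged = O
  bit 2 = 1: acc = O + (32, 9) = (32, 9)
  bit 3 = 1: acc = (32, 9) + (22, 11) = (10, 3)
  bit 4 = 1: acc = (10, 3) + (15, 18) = (25, 34)

28P = (25, 34)


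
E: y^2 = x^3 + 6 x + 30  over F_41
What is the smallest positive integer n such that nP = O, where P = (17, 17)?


Compute successive multiples of P until we hit O:
  1P = (17, 17)
  2P = (25, 26)
  3P = (15, 16)
  4P = (40, 33)
  5P = (2, 38)
  6P = (1, 18)
  7P = (19, 19)
  8P = (6, 35)
  ... (continuing to 47P)
  47P = O

ord(P) = 47


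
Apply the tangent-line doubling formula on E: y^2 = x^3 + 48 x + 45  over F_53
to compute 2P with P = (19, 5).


Doubling: s = (3 x1^2 + a) / (2 y1)
s = (3*19^2 + 48) / (2*5) mod 53 = 23
x3 = s^2 - 2 x1 mod 53 = 23^2 - 2*19 = 14
y3 = s (x1 - x3) - y1 mod 53 = 23 * (19 - 14) - 5 = 4

2P = (14, 4)


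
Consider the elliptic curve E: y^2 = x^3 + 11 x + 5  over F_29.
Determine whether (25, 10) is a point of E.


Check whether y^2 = x^3 + 11 x + 5 (mod 29) for (x, y) = (25, 10).
LHS: y^2 = 10^2 mod 29 = 13
RHS: x^3 + 11 x + 5 = 25^3 + 11*25 + 5 mod 29 = 13
LHS = RHS

Yes, on the curve


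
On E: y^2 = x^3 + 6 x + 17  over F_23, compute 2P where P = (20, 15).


k = 2 = 10_2 (binary, LSB first: 01)
Double-and-add from P = (20, 15):
  bit 0 = 0: acc unchanged = O
  bit 1 = 1: acc = O + (1, 22) = (1, 22)

2P = (1, 22)


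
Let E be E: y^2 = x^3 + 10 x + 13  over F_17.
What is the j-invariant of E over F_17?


Delta = -16(4 a^3 + 27 b^2) mod 17 = 12
-1728 * (4 a)^3 = -1728 * (4*10)^3 mod 17 = 4
j = 4 * 12^(-1) mod 17 = 6

j = 6 (mod 17)


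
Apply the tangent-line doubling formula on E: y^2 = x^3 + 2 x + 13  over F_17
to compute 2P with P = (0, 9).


Doubling: s = (3 x1^2 + a) / (2 y1)
s = (3*0^2 + 2) / (2*9) mod 17 = 2
x3 = s^2 - 2 x1 mod 17 = 2^2 - 2*0 = 4
y3 = s (x1 - x3) - y1 mod 17 = 2 * (0 - 4) - 9 = 0

2P = (4, 0)


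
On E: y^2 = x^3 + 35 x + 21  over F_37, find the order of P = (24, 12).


Compute successive multiples of P until we hit O:
  1P = (24, 12)
  2P = (27, 22)
  3P = (30, 5)
  4P = (8, 31)
  5P = (8, 6)
  6P = (30, 32)
  7P = (27, 15)
  8P = (24, 25)
  ... (continuing to 9P)
  9P = O

ord(P) = 9


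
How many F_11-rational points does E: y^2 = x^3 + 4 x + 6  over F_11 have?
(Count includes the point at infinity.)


For each x in F_11, count y with y^2 = x^3 + 4 x + 6 mod 11:
  x = 1: RHS = 0, y in [0]  -> 1 point(s)
  x = 2: RHS = 0, y in [0]  -> 1 point(s)
  x = 3: RHS = 1, y in [1, 10]  -> 2 point(s)
  x = 4: RHS = 9, y in [3, 8]  -> 2 point(s)
  x = 6: RHS = 4, y in [2, 9]  -> 2 point(s)
  x = 7: RHS = 3, y in [5, 6]  -> 2 point(s)
  x = 8: RHS = 0, y in [0]  -> 1 point(s)
  x = 9: RHS = 1, y in [1, 10]  -> 2 point(s)
  x = 10: RHS = 1, y in [1, 10]  -> 2 point(s)
Affine points: 15. Add the point at infinity: total = 16.

#E(F_11) = 16


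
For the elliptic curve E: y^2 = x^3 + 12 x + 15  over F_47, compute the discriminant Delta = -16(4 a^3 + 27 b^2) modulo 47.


4 a^3 + 27 b^2 = 4*12^3 + 27*15^2 = 6912 + 6075 = 12987
Delta = -16 * (12987) = -207792
Delta mod 47 = 42

Delta = 42 (mod 47)


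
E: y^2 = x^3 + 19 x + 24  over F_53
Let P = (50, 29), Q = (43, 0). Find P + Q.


P != Q, so use the chord formula.
s = (y2 - y1) / (x2 - x1) = (24) / (46) mod 53 = 42
x3 = s^2 - x1 - x2 mod 53 = 42^2 - 50 - 43 = 28
y3 = s (x1 - x3) - y1 mod 53 = 42 * (50 - 28) - 29 = 47

P + Q = (28, 47)


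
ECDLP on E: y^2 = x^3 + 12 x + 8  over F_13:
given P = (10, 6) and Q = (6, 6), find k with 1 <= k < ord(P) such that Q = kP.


Enumerate multiples of P until we hit Q = (6, 6):
  1P = (10, 6)
  2P = (6, 7)
  3P = (6, 6)
Match found at i = 3.

k = 3


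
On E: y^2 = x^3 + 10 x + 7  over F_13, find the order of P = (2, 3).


Compute successive multiples of P until we hit O:
  1P = (2, 3)
  2P = (8, 1)
  3P = (6, 7)
  4P = (6, 6)
  5P = (8, 12)
  6P = (2, 10)
  7P = O

ord(P) = 7


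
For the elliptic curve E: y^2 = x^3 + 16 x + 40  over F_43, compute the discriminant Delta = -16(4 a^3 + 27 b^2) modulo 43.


4 a^3 + 27 b^2 = 4*16^3 + 27*40^2 = 16384 + 43200 = 59584
Delta = -16 * (59584) = -953344
Delta mod 43 = 9

Delta = 9 (mod 43)


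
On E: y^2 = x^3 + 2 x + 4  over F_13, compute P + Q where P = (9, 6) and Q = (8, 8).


P != Q, so use the chord formula.
s = (y2 - y1) / (x2 - x1) = (2) / (12) mod 13 = 11
x3 = s^2 - x1 - x2 mod 13 = 11^2 - 9 - 8 = 0
y3 = s (x1 - x3) - y1 mod 13 = 11 * (9 - 0) - 6 = 2

P + Q = (0, 2)


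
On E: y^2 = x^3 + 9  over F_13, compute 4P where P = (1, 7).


k = 4 = 100_2 (binary, LSB first: 001)
Double-and-add from P = (1, 7):
  bit 0 = 0: acc unchanged = O
  bit 1 = 0: acc unchanged = O
  bit 2 = 1: acc = O + (3, 7) = (3, 7)

4P = (3, 7)


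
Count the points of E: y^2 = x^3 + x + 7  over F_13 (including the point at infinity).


For each x in F_13, count y with y^2 = x^3 + 1 x + 7 mod 13:
  x = 1: RHS = 9, y in [3, 10]  -> 2 point(s)
  x = 2: RHS = 4, y in [2, 11]  -> 2 point(s)
  x = 4: RHS = 10, y in [6, 7]  -> 2 point(s)
  x = 9: RHS = 4, y in [2, 11]  -> 2 point(s)
  x = 10: RHS = 3, y in [4, 9]  -> 2 point(s)
  x = 11: RHS = 10, y in [6, 7]  -> 2 point(s)
Affine points: 12. Add the point at infinity: total = 13.

#E(F_13) = 13


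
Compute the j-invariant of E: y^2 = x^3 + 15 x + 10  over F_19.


Delta = -16(4 a^3 + 27 b^2) mod 19 = 17
-1728 * (4 a)^3 = -1728 * (4*15)^3 mod 19 = 8
j = 8 * 17^(-1) mod 19 = 15

j = 15 (mod 19)


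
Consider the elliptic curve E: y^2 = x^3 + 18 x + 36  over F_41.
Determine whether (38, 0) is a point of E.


Check whether y^2 = x^3 + 18 x + 36 (mod 41) for (x, y) = (38, 0).
LHS: y^2 = 0^2 mod 41 = 0
RHS: x^3 + 18 x + 36 = 38^3 + 18*38 + 36 mod 41 = 37
LHS != RHS

No, not on the curve


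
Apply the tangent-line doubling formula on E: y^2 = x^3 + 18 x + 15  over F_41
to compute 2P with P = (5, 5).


Doubling: s = (3 x1^2 + a) / (2 y1)
s = (3*5^2 + 18) / (2*5) mod 41 = 38
x3 = s^2 - 2 x1 mod 41 = 38^2 - 2*5 = 40
y3 = s (x1 - x3) - y1 mod 41 = 38 * (5 - 40) - 5 = 18

2P = (40, 18)


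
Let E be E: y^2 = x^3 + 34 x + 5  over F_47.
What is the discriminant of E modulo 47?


4 a^3 + 27 b^2 = 4*34^3 + 27*5^2 = 157216 + 675 = 157891
Delta = -16 * (157891) = -2526256
Delta mod 47 = 41

Delta = 41 (mod 47)


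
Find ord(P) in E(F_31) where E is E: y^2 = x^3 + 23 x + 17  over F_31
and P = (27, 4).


Compute successive multiples of P until we hit O:
  1P = (27, 4)
  2P = (2, 28)
  3P = (18, 1)
  4P = (24, 28)
  5P = (13, 8)
  6P = (5, 3)
  7P = (17, 19)
  8P = (28, 13)
  ... (continuing to 21P)
  21P = O

ord(P) = 21


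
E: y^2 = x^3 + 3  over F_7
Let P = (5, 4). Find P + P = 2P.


Doubling: s = (3 x1^2 + a) / (2 y1)
s = (3*5^2 + 0) / (2*4) mod 7 = 5
x3 = s^2 - 2 x1 mod 7 = 5^2 - 2*5 = 1
y3 = s (x1 - x3) - y1 mod 7 = 5 * (5 - 1) - 4 = 2

2P = (1, 2)


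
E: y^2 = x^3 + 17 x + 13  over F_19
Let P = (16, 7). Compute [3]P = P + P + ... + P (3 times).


k = 3 = 11_2 (binary, LSB first: 11)
Double-and-add from P = (16, 7):
  bit 0 = 1: acc = O + (16, 7) = (16, 7)
  bit 1 = 1: acc = (16, 7) + (12, 11) = (11, 7)

3P = (11, 7)


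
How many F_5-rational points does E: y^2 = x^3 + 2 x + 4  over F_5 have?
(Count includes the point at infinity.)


For each x in F_5, count y with y^2 = x^3 + 2 x + 4 mod 5:
  x = 0: RHS = 4, y in [2, 3]  -> 2 point(s)
  x = 2: RHS = 1, y in [1, 4]  -> 2 point(s)
  x = 4: RHS = 1, y in [1, 4]  -> 2 point(s)
Affine points: 6. Add the point at infinity: total = 7.

#E(F_5) = 7


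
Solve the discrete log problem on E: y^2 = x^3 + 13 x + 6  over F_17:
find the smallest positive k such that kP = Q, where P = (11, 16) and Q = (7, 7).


Enumerate multiples of P until we hit Q = (7, 7):
  1P = (11, 16)
  2P = (13, 3)
  3P = (14, 12)
  4P = (7, 7)
Match found at i = 4.

k = 4


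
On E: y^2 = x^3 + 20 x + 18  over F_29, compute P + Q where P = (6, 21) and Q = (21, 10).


P != Q, so use the chord formula.
s = (y2 - y1) / (x2 - x1) = (18) / (15) mod 29 = 7
x3 = s^2 - x1 - x2 mod 29 = 7^2 - 6 - 21 = 22
y3 = s (x1 - x3) - y1 mod 29 = 7 * (6 - 22) - 21 = 12

P + Q = (22, 12)


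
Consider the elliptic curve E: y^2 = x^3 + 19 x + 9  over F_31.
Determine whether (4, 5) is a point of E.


Check whether y^2 = x^3 + 19 x + 9 (mod 31) for (x, y) = (4, 5).
LHS: y^2 = 5^2 mod 31 = 25
RHS: x^3 + 19 x + 9 = 4^3 + 19*4 + 9 mod 31 = 25
LHS = RHS

Yes, on the curve


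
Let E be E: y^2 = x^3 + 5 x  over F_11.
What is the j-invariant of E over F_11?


Delta = -16(4 a^3 + 27 b^2) mod 11 = 8
-1728 * (4 a)^3 = -1728 * (4*5)^3 mod 11 = 8
j = 8 * 8^(-1) mod 11 = 1

j = 1 (mod 11)


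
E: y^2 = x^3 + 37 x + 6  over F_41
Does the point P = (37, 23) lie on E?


Check whether y^2 = x^3 + 37 x + 6 (mod 41) for (x, y) = (37, 23).
LHS: y^2 = 23^2 mod 41 = 37
RHS: x^3 + 37 x + 6 = 37^3 + 37*37 + 6 mod 41 = 40
LHS != RHS

No, not on the curve


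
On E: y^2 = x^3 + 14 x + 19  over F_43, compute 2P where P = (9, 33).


Doubling: s = (3 x1^2 + a) / (2 y1)
s = (3*9^2 + 14) / (2*33) mod 43 = 28
x3 = s^2 - 2 x1 mod 43 = 28^2 - 2*9 = 35
y3 = s (x1 - x3) - y1 mod 43 = 28 * (9 - 35) - 33 = 13

2P = (35, 13)


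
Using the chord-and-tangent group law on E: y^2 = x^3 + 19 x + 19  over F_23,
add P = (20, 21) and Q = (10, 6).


P != Q, so use the chord formula.
s = (y2 - y1) / (x2 - x1) = (8) / (13) mod 23 = 13
x3 = s^2 - x1 - x2 mod 23 = 13^2 - 20 - 10 = 1
y3 = s (x1 - x3) - y1 mod 23 = 13 * (20 - 1) - 21 = 19

P + Q = (1, 19)


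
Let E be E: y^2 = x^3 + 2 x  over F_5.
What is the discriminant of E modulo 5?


4 a^3 + 27 b^2 = 4*2^3 + 27*0^2 = 32 + 0 = 32
Delta = -16 * (32) = -512
Delta mod 5 = 3

Delta = 3 (mod 5)


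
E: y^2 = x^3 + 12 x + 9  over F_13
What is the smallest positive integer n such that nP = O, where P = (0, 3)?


Compute successive multiples of P until we hit O:
  1P = (0, 3)
  2P = (4, 2)
  3P = (5, 8)
  4P = (9, 1)
  5P = (1, 3)
  6P = (12, 10)
  7P = (11, 9)
  8P = (11, 4)
  ... (continuing to 15P)
  15P = O

ord(P) = 15


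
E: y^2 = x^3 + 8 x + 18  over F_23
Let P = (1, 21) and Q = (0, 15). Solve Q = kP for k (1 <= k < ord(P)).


Enumerate multiples of P until we hit Q = (0, 15):
  1P = (1, 21)
  2P = (7, 7)
  3P = (0, 15)
Match found at i = 3.

k = 3


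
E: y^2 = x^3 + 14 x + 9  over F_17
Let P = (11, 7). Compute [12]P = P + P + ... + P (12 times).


k = 12 = 1100_2 (binary, LSB first: 0011)
Double-and-add from P = (11, 7):
  bit 0 = 0: acc unchanged = O
  bit 1 = 0: acc unchanged = O
  bit 2 = 1: acc = O + (7, 12) = (7, 12)
  bit 3 = 1: acc = (7, 12) + (5, 0) = (7, 5)

12P = (7, 5)


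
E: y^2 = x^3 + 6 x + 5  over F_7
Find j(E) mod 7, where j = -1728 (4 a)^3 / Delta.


Delta = -16(4 a^3 + 27 b^2) mod 7 = 2
-1728 * (4 a)^3 = -1728 * (4*6)^3 mod 7 = 6
j = 6 * 2^(-1) mod 7 = 3

j = 3 (mod 7)


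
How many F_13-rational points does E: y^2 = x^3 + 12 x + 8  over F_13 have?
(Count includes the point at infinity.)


For each x in F_13, count y with y^2 = x^3 + 12 x + 8 mod 13:
  x = 2: RHS = 1, y in [1, 12]  -> 2 point(s)
  x = 4: RHS = 3, y in [4, 9]  -> 2 point(s)
  x = 6: RHS = 10, y in [6, 7]  -> 2 point(s)
  x = 9: RHS = 0, y in [0]  -> 1 point(s)
  x = 10: RHS = 10, y in [6, 7]  -> 2 point(s)
Affine points: 9. Add the point at infinity: total = 10.

#E(F_13) = 10


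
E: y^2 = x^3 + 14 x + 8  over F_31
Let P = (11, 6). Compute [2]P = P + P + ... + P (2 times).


k = 2 = 10_2 (binary, LSB first: 01)
Double-and-add from P = (11, 6):
  bit 0 = 0: acc unchanged = O
  bit 1 = 1: acc = O + (18, 4) = (18, 4)

2P = (18, 4)


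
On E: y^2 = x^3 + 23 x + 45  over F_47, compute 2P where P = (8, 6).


Doubling: s = (3 x1^2 + a) / (2 y1)
s = (3*8^2 + 23) / (2*6) mod 47 = 14
x3 = s^2 - 2 x1 mod 47 = 14^2 - 2*8 = 39
y3 = s (x1 - x3) - y1 mod 47 = 14 * (8 - 39) - 6 = 30

2P = (39, 30)


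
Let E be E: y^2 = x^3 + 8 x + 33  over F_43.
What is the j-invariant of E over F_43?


Delta = -16(4 a^3 + 27 b^2) mod 43 = 13
-1728 * (4 a)^3 = -1728 * (4*8)^3 mod 43 = 27
j = 27 * 13^(-1) mod 43 = 12

j = 12 (mod 43)


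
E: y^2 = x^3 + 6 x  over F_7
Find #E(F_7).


For each x in F_7, count y with y^2 = x^3 + 6 x + 0 mod 7:
  x = 0: RHS = 0, y in [0]  -> 1 point(s)
  x = 1: RHS = 0, y in [0]  -> 1 point(s)
  x = 4: RHS = 4, y in [2, 5]  -> 2 point(s)
  x = 5: RHS = 1, y in [1, 6]  -> 2 point(s)
  x = 6: RHS = 0, y in [0]  -> 1 point(s)
Affine points: 7. Add the point at infinity: total = 8.

#E(F_7) = 8


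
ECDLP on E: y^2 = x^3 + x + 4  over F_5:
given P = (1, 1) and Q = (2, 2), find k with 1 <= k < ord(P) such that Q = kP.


Enumerate multiples of P until we hit Q = (2, 2):
  1P = (1, 1)
  2P = (2, 2)
Match found at i = 2.

k = 2


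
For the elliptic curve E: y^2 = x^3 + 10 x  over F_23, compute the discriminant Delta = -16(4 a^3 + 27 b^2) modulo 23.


4 a^3 + 27 b^2 = 4*10^3 + 27*0^2 = 4000 + 0 = 4000
Delta = -16 * (4000) = -64000
Delta mod 23 = 9

Delta = 9 (mod 23)


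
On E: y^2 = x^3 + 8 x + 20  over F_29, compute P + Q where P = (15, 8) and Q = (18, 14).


P != Q, so use the chord formula.
s = (y2 - y1) / (x2 - x1) = (6) / (3) mod 29 = 2
x3 = s^2 - x1 - x2 mod 29 = 2^2 - 15 - 18 = 0
y3 = s (x1 - x3) - y1 mod 29 = 2 * (15 - 0) - 8 = 22

P + Q = (0, 22)


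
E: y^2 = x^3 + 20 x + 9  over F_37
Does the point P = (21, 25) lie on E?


Check whether y^2 = x^3 + 20 x + 9 (mod 37) for (x, y) = (21, 25).
LHS: y^2 = 25^2 mod 37 = 33
RHS: x^3 + 20 x + 9 = 21^3 + 20*21 + 9 mod 37 = 33
LHS = RHS

Yes, on the curve


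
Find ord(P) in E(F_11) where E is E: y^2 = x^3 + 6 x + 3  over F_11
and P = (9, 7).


Compute successive multiples of P until we hit O:
  1P = (9, 7)
  2P = (7, 5)
  3P = (7, 6)
  4P = (9, 4)
  5P = O

ord(P) = 5


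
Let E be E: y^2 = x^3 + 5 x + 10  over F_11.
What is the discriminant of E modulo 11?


4 a^3 + 27 b^2 = 4*5^3 + 27*10^2 = 500 + 2700 = 3200
Delta = -16 * (3200) = -51200
Delta mod 11 = 5

Delta = 5 (mod 11)


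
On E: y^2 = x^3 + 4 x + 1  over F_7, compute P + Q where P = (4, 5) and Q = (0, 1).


P != Q, so use the chord formula.
s = (y2 - y1) / (x2 - x1) = (3) / (3) mod 7 = 1
x3 = s^2 - x1 - x2 mod 7 = 1^2 - 4 - 0 = 4
y3 = s (x1 - x3) - y1 mod 7 = 1 * (4 - 4) - 5 = 2

P + Q = (4, 2)


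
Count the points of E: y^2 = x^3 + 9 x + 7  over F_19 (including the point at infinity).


For each x in F_19, count y with y^2 = x^3 + 9 x + 7 mod 19:
  x = 0: RHS = 7, y in [8, 11]  -> 2 point(s)
  x = 1: RHS = 17, y in [6, 13]  -> 2 point(s)
  x = 3: RHS = 4, y in [2, 17]  -> 2 point(s)
  x = 5: RHS = 6, y in [5, 14]  -> 2 point(s)
  x = 6: RHS = 11, y in [7, 12]  -> 2 point(s)
  x = 9: RHS = 0, y in [0]  -> 1 point(s)
  x = 12: RHS = 0, y in [0]  -> 1 point(s)
  x = 17: RHS = 0, y in [0]  -> 1 point(s)
  x = 18: RHS = 16, y in [4, 15]  -> 2 point(s)
Affine points: 15. Add the point at infinity: total = 16.

#E(F_19) = 16


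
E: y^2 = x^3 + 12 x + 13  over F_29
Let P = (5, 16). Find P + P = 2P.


Doubling: s = (3 x1^2 + a) / (2 y1)
s = (3*5^2 + 12) / (2*16) mod 29 = 0
x3 = s^2 - 2 x1 mod 29 = 0^2 - 2*5 = 19
y3 = s (x1 - x3) - y1 mod 29 = 0 * (5 - 19) - 16 = 13

2P = (19, 13)


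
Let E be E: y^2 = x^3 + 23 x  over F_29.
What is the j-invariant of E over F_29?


Delta = -16(4 a^3 + 27 b^2) mod 29 = 20
-1728 * (4 a)^3 = -1728 * (4*23)^3 mod 29 = 21
j = 21 * 20^(-1) mod 29 = 17

j = 17 (mod 29)


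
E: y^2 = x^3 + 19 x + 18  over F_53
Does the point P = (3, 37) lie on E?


Check whether y^2 = x^3 + 19 x + 18 (mod 53) for (x, y) = (3, 37).
LHS: y^2 = 37^2 mod 53 = 44
RHS: x^3 + 19 x + 18 = 3^3 + 19*3 + 18 mod 53 = 49
LHS != RHS

No, not on the curve


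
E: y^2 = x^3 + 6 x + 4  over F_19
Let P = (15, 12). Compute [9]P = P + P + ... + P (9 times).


k = 9 = 1001_2 (binary, LSB first: 1001)
Double-and-add from P = (15, 12):
  bit 0 = 1: acc = O + (15, 12) = (15, 12)
  bit 1 = 0: acc unchanged = (15, 12)
  bit 2 = 0: acc unchanged = (15, 12)
  bit 3 = 1: acc = (15, 12) + (14, 18) = (7, 16)

9P = (7, 16)


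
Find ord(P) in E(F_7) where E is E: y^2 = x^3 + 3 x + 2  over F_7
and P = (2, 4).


Compute successive multiples of P until we hit O:
  1P = (2, 4)
  2P = (4, 1)
  3P = (5, 4)
  4P = (0, 3)
  5P = (0, 4)
  6P = (5, 3)
  7P = (4, 6)
  8P = (2, 3)
  ... (continuing to 9P)
  9P = O

ord(P) = 9


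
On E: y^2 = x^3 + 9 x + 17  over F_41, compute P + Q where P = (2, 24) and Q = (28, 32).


P != Q, so use the chord formula.
s = (y2 - y1) / (x2 - x1) = (8) / (26) mod 41 = 35
x3 = s^2 - x1 - x2 mod 41 = 35^2 - 2 - 28 = 6
y3 = s (x1 - x3) - y1 mod 41 = 35 * (2 - 6) - 24 = 0

P + Q = (6, 0)


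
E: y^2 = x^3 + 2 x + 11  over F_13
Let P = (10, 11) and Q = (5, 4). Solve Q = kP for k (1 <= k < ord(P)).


Enumerate multiples of P until we hit Q = (5, 4):
  1P = (10, 11)
  2P = (9, 11)
  3P = (7, 2)
  4P = (5, 4)
Match found at i = 4.

k = 4


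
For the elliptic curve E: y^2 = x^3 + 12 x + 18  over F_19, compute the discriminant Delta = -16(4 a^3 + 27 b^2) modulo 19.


4 a^3 + 27 b^2 = 4*12^3 + 27*18^2 = 6912 + 8748 = 15660
Delta = -16 * (15660) = -250560
Delta mod 19 = 12

Delta = 12 (mod 19)


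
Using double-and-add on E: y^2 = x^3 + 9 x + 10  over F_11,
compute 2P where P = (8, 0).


k = 2 = 10_2 (binary, LSB first: 01)
Double-and-add from P = (8, 0):
  bit 0 = 0: acc unchanged = O
  bit 1 = 1: acc = O + O = O

2P = O


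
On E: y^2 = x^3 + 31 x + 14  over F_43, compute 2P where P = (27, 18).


Doubling: s = (3 x1^2 + a) / (2 y1)
s = (3*27^2 + 31) / (2*18) mod 43 = 21
x3 = s^2 - 2 x1 mod 43 = 21^2 - 2*27 = 0
y3 = s (x1 - x3) - y1 mod 43 = 21 * (27 - 0) - 18 = 33

2P = (0, 33)


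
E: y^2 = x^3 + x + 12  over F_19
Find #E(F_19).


For each x in F_19, count y with y^2 = x^3 + 1 x + 12 mod 19:
  x = 3: RHS = 4, y in [2, 17]  -> 2 point(s)
  x = 4: RHS = 4, y in [2, 17]  -> 2 point(s)
  x = 5: RHS = 9, y in [3, 16]  -> 2 point(s)
  x = 6: RHS = 6, y in [5, 14]  -> 2 point(s)
  x = 7: RHS = 1, y in [1, 18]  -> 2 point(s)
  x = 8: RHS = 0, y in [0]  -> 1 point(s)
  x = 9: RHS = 9, y in [3, 16]  -> 2 point(s)
  x = 11: RHS = 5, y in [9, 10]  -> 2 point(s)
  x = 12: RHS = 4, y in [2, 17]  -> 2 point(s)
  x = 15: RHS = 1, y in [1, 18]  -> 2 point(s)
  x = 16: RHS = 1, y in [1, 18]  -> 2 point(s)
Affine points: 21. Add the point at infinity: total = 22.

#E(F_19) = 22


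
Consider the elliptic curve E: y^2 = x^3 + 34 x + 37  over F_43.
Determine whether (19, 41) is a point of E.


Check whether y^2 = x^3 + 34 x + 37 (mod 43) for (x, y) = (19, 41).
LHS: y^2 = 41^2 mod 43 = 4
RHS: x^3 + 34 x + 37 = 19^3 + 34*19 + 37 mod 43 = 17
LHS != RHS

No, not on the curve


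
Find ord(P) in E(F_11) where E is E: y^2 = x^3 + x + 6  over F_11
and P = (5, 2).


Compute successive multiples of P until we hit O:
  1P = (5, 2)
  2P = (10, 2)
  3P = (7, 9)
  4P = (3, 5)
  5P = (8, 8)
  6P = (2, 4)
  7P = (2, 7)
  8P = (8, 3)
  ... (continuing to 13P)
  13P = O

ord(P) = 13


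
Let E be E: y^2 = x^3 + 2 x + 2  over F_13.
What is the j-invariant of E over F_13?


Delta = -16(4 a^3 + 27 b^2) mod 13 = 9
-1728 * (4 a)^3 = -1728 * (4*2)^3 mod 13 = 5
j = 5 * 9^(-1) mod 13 = 2

j = 2 (mod 13)


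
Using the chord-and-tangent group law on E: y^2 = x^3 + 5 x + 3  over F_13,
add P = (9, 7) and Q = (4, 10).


P != Q, so use the chord formula.
s = (y2 - y1) / (x2 - x1) = (3) / (8) mod 13 = 2
x3 = s^2 - x1 - x2 mod 13 = 2^2 - 9 - 4 = 4
y3 = s (x1 - x3) - y1 mod 13 = 2 * (9 - 4) - 7 = 3

P + Q = (4, 3)


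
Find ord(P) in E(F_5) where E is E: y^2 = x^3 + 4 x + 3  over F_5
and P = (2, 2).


Compute successive multiples of P until we hit O:
  1P = (2, 2)
  2P = (2, 3)
  3P = O

ord(P) = 3


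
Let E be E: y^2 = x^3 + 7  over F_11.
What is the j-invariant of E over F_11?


Delta = -16(4 a^3 + 27 b^2) mod 11 = 7
-1728 * (4 a)^3 = -1728 * (4*0)^3 mod 11 = 0
j = 0 * 7^(-1) mod 11 = 0

j = 0 (mod 11)


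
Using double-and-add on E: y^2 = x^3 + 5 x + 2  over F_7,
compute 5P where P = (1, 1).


k = 5 = 101_2 (binary, LSB first: 101)
Double-and-add from P = (1, 1):
  bit 0 = 1: acc = O + (1, 1) = (1, 1)
  bit 1 = 0: acc unchanged = (1, 1)
  bit 2 = 1: acc = (1, 1) + (4, 3) = (4, 4)

5P = (4, 4)


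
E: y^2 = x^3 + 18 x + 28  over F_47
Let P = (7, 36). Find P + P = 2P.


Doubling: s = (3 x1^2 + a) / (2 y1)
s = (3*7^2 + 18) / (2*36) mod 47 = 16
x3 = s^2 - 2 x1 mod 47 = 16^2 - 2*7 = 7
y3 = s (x1 - x3) - y1 mod 47 = 16 * (7 - 7) - 36 = 11

2P = (7, 11)


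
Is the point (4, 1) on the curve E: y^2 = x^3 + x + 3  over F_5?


Check whether y^2 = x^3 + 1 x + 3 (mod 5) for (x, y) = (4, 1).
LHS: y^2 = 1^2 mod 5 = 1
RHS: x^3 + 1 x + 3 = 4^3 + 1*4 + 3 mod 5 = 1
LHS = RHS

Yes, on the curve


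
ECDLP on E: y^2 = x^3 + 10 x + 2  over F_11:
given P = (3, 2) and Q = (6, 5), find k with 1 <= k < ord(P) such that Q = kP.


Enumerate multiples of P until we hit Q = (6, 5):
  1P = (3, 2)
  2P = (6, 6)
  3P = (5, 10)
  4P = (8, 0)
  5P = (5, 1)
  6P = (6, 5)
Match found at i = 6.

k = 6


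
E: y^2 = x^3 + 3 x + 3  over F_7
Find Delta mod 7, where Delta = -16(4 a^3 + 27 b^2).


4 a^3 + 27 b^2 = 4*3^3 + 27*3^2 = 108 + 243 = 351
Delta = -16 * (351) = -5616
Delta mod 7 = 5

Delta = 5 (mod 7)


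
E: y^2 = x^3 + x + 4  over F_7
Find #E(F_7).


For each x in F_7, count y with y^2 = x^3 + 1 x + 4 mod 7:
  x = 0: RHS = 4, y in [2, 5]  -> 2 point(s)
  x = 2: RHS = 0, y in [0]  -> 1 point(s)
  x = 4: RHS = 2, y in [3, 4]  -> 2 point(s)
  x = 5: RHS = 1, y in [1, 6]  -> 2 point(s)
  x = 6: RHS = 2, y in [3, 4]  -> 2 point(s)
Affine points: 9. Add the point at infinity: total = 10.

#E(F_7) = 10


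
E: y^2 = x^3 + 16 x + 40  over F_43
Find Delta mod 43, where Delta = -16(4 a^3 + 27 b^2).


4 a^3 + 27 b^2 = 4*16^3 + 27*40^2 = 16384 + 43200 = 59584
Delta = -16 * (59584) = -953344
Delta mod 43 = 9

Delta = 9 (mod 43)


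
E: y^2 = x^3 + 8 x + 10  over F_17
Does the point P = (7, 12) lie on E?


Check whether y^2 = x^3 + 8 x + 10 (mod 17) for (x, y) = (7, 12).
LHS: y^2 = 12^2 mod 17 = 8
RHS: x^3 + 8 x + 10 = 7^3 + 8*7 + 10 mod 17 = 1
LHS != RHS

No, not on the curve


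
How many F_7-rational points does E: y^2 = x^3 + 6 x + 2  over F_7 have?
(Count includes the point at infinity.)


For each x in F_7, count y with y^2 = x^3 + 6 x + 2 mod 7:
  x = 0: RHS = 2, y in [3, 4]  -> 2 point(s)
  x = 1: RHS = 2, y in [3, 4]  -> 2 point(s)
  x = 2: RHS = 1, y in [1, 6]  -> 2 point(s)
  x = 6: RHS = 2, y in [3, 4]  -> 2 point(s)
Affine points: 8. Add the point at infinity: total = 9.

#E(F_7) = 9


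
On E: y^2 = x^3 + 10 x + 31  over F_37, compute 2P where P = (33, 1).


Doubling: s = (3 x1^2 + a) / (2 y1)
s = (3*33^2 + 10) / (2*1) mod 37 = 29
x3 = s^2 - 2 x1 mod 37 = 29^2 - 2*33 = 35
y3 = s (x1 - x3) - y1 mod 37 = 29 * (33 - 35) - 1 = 15

2P = (35, 15)


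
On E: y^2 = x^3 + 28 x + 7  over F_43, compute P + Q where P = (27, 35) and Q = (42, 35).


P != Q, so use the chord formula.
s = (y2 - y1) / (x2 - x1) = (0) / (15) mod 43 = 0
x3 = s^2 - x1 - x2 mod 43 = 0^2 - 27 - 42 = 17
y3 = s (x1 - x3) - y1 mod 43 = 0 * (27 - 17) - 35 = 8

P + Q = (17, 8)


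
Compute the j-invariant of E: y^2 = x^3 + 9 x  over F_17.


Delta = -16(4 a^3 + 27 b^2) mod 17 = 9
-1728 * (4 a)^3 = -1728 * (4*9)^3 mod 17 = 14
j = 14 * 9^(-1) mod 17 = 11

j = 11 (mod 17)


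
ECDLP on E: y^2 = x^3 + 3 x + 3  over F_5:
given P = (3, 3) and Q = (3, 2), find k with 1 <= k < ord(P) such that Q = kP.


Enumerate multiples of P until we hit Q = (3, 2):
  1P = (3, 3)
  2P = (4, 2)
  3P = (4, 3)
  4P = (3, 2)
Match found at i = 4.

k = 4


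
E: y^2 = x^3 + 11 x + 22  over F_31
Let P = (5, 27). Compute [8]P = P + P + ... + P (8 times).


k = 8 = 1000_2 (binary, LSB first: 0001)
Double-and-add from P = (5, 27):
  bit 0 = 0: acc unchanged = O
  bit 1 = 0: acc unchanged = O
  bit 2 = 0: acc unchanged = O
  bit 3 = 1: acc = O + (27, 21) = (27, 21)

8P = (27, 21)


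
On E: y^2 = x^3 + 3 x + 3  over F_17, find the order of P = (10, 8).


Compute successive multiples of P until we hit O:
  1P = (10, 8)
  2P = (6, 4)
  3P = (2, 0)
  4P = (6, 13)
  5P = (10, 9)
  6P = O

ord(P) = 6


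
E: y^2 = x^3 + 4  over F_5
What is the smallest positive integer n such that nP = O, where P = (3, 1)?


Compute successive multiples of P until we hit O:
  1P = (3, 1)
  2P = (0, 2)
  3P = (1, 0)
  4P = (0, 3)
  5P = (3, 4)
  6P = O

ord(P) = 6


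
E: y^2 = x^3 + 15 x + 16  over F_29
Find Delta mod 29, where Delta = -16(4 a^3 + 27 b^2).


4 a^3 + 27 b^2 = 4*15^3 + 27*16^2 = 13500 + 6912 = 20412
Delta = -16 * (20412) = -326592
Delta mod 29 = 6

Delta = 6 (mod 29)


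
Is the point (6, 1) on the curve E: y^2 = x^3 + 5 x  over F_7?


Check whether y^2 = x^3 + 5 x + 0 (mod 7) for (x, y) = (6, 1).
LHS: y^2 = 1^2 mod 7 = 1
RHS: x^3 + 5 x + 0 = 6^3 + 5*6 + 0 mod 7 = 1
LHS = RHS

Yes, on the curve


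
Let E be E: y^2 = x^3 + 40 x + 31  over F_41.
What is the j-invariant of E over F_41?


Delta = -16(4 a^3 + 27 b^2) mod 41 = 37
-1728 * (4 a)^3 = -1728 * (4*40)^3 mod 41 = 15
j = 15 * 37^(-1) mod 41 = 27

j = 27 (mod 41)


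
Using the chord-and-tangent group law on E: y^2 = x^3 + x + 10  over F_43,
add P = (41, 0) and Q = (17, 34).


P != Q, so use the chord formula.
s = (y2 - y1) / (x2 - x1) = (34) / (19) mod 43 = 38
x3 = s^2 - x1 - x2 mod 43 = 38^2 - 41 - 17 = 10
y3 = s (x1 - x3) - y1 mod 43 = 38 * (41 - 10) - 0 = 17

P + Q = (10, 17)


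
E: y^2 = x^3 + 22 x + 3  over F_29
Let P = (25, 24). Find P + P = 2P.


Doubling: s = (3 x1^2 + a) / (2 y1)
s = (3*25^2 + 22) / (2*24) mod 29 = 22
x3 = s^2 - 2 x1 mod 29 = 22^2 - 2*25 = 28
y3 = s (x1 - x3) - y1 mod 29 = 22 * (25 - 28) - 24 = 26

2P = (28, 26)


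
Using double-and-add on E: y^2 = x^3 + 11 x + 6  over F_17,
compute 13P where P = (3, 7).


k = 13 = 1101_2 (binary, LSB first: 1011)
Double-and-add from P = (3, 7):
  bit 0 = 1: acc = O + (3, 7) = (3, 7)
  bit 1 = 0: acc unchanged = (3, 7)
  bit 2 = 1: acc = (3, 7) + (12, 9) = (1, 1)
  bit 3 = 1: acc = (1, 1) + (11, 9) = (7, 1)

13P = (7, 1)


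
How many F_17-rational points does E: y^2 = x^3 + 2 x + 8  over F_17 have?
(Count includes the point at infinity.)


For each x in F_17, count y with y^2 = x^3 + 2 x + 8 mod 17:
  x = 0: RHS = 8, y in [5, 12]  -> 2 point(s)
  x = 6: RHS = 15, y in [7, 10]  -> 2 point(s)
  x = 7: RHS = 8, y in [5, 12]  -> 2 point(s)
  x = 8: RHS = 9, y in [3, 14]  -> 2 point(s)
  x = 10: RHS = 8, y in [5, 12]  -> 2 point(s)
  x = 11: RHS = 1, y in [1, 16]  -> 2 point(s)
  x = 12: RHS = 9, y in [3, 14]  -> 2 point(s)
  x = 13: RHS = 4, y in [2, 15]  -> 2 point(s)
  x = 14: RHS = 9, y in [3, 14]  -> 2 point(s)
  x = 15: RHS = 13, y in [8, 9]  -> 2 point(s)
Affine points: 20. Add the point at infinity: total = 21.

#E(F_17) = 21


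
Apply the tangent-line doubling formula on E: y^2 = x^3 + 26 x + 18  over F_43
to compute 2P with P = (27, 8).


Doubling: s = (3 x1^2 + a) / (2 y1)
s = (3*27^2 + 26) / (2*8) mod 43 = 12
x3 = s^2 - 2 x1 mod 43 = 12^2 - 2*27 = 4
y3 = s (x1 - x3) - y1 mod 43 = 12 * (27 - 4) - 8 = 10

2P = (4, 10)


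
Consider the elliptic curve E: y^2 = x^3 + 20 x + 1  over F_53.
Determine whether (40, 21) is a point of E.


Check whether y^2 = x^3 + 20 x + 1 (mod 53) for (x, y) = (40, 21).
LHS: y^2 = 21^2 mod 53 = 17
RHS: x^3 + 20 x + 1 = 40^3 + 20*40 + 1 mod 53 = 35
LHS != RHS

No, not on the curve


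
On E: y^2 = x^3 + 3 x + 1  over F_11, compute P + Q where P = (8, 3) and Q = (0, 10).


P != Q, so use the chord formula.
s = (y2 - y1) / (x2 - x1) = (7) / (3) mod 11 = 6
x3 = s^2 - x1 - x2 mod 11 = 6^2 - 8 - 0 = 6
y3 = s (x1 - x3) - y1 mod 11 = 6 * (8 - 6) - 3 = 9

P + Q = (6, 9)


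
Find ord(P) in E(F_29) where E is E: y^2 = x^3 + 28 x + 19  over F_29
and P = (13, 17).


Compute successive multiples of P until we hit O:
  1P = (13, 17)
  2P = (26, 13)
  3P = (10, 20)
  4P = (7, 6)
  5P = (18, 27)
  6P = (2, 5)
  7P = (8, 28)
  8P = (14, 20)
  ... (continuing to 27P)
  27P = O

ord(P) = 27


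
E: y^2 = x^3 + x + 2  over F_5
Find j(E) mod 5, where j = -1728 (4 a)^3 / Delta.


Delta = -16(4 a^3 + 27 b^2) mod 5 = 3
-1728 * (4 a)^3 = -1728 * (4*1)^3 mod 5 = 3
j = 3 * 3^(-1) mod 5 = 1

j = 1 (mod 5)


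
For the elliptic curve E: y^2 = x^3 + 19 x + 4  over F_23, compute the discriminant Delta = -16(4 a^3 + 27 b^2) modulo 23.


4 a^3 + 27 b^2 = 4*19^3 + 27*4^2 = 27436 + 432 = 27868
Delta = -16 * (27868) = -445888
Delta mod 23 = 13

Delta = 13 (mod 23)


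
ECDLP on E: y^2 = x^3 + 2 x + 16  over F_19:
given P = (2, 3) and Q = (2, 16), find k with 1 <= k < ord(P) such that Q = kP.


Enumerate multiples of P until we hit Q = (2, 16):
  1P = (2, 3)
  2P = (12, 18)
  3P = (12, 1)
  4P = (2, 16)
Match found at i = 4.

k = 4


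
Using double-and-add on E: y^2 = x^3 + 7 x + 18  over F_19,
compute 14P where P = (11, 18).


k = 14 = 1110_2 (binary, LSB first: 0111)
Double-and-add from P = (11, 18):
  bit 0 = 0: acc unchanged = O
  bit 1 = 1: acc = O + (3, 3) = (3, 3)
  bit 2 = 1: acc = (3, 3) + (5, 11) = (8, 15)
  bit 3 = 1: acc = (8, 15) + (13, 11) = (7, 7)

14P = (7, 7)


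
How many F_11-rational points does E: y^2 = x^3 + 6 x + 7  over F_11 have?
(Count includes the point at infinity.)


For each x in F_11, count y with y^2 = x^3 + 6 x + 7 mod 11:
  x = 1: RHS = 3, y in [5, 6]  -> 2 point(s)
  x = 2: RHS = 5, y in [4, 7]  -> 2 point(s)
  x = 9: RHS = 9, y in [3, 8]  -> 2 point(s)
  x = 10: RHS = 0, y in [0]  -> 1 point(s)
Affine points: 7. Add the point at infinity: total = 8.

#E(F_11) = 8


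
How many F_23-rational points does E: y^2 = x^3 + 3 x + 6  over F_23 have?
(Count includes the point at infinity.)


For each x in F_23, count y with y^2 = x^3 + 3 x + 6 mod 23:
  x = 0: RHS = 6, y in [11, 12]  -> 2 point(s)
  x = 4: RHS = 13, y in [6, 17]  -> 2 point(s)
  x = 5: RHS = 8, y in [10, 13]  -> 2 point(s)
  x = 7: RHS = 2, y in [5, 18]  -> 2 point(s)
  x = 8: RHS = 13, y in [6, 17]  -> 2 point(s)
  x = 9: RHS = 3, y in [7, 16]  -> 2 point(s)
  x = 10: RHS = 1, y in [1, 22]  -> 2 point(s)
  x = 11: RHS = 13, y in [6, 17]  -> 2 point(s)
  x = 14: RHS = 9, y in [3, 20]  -> 2 point(s)
  x = 17: RHS = 2, y in [5, 18]  -> 2 point(s)
  x = 18: RHS = 4, y in [2, 21]  -> 2 point(s)
  x = 20: RHS = 16, y in [4, 19]  -> 2 point(s)
  x = 22: RHS = 2, y in [5, 18]  -> 2 point(s)
Affine points: 26. Add the point at infinity: total = 27.

#E(F_23) = 27


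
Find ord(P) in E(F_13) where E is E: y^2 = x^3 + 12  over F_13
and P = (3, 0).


Compute successive multiples of P until we hit O:
  1P = (3, 0)
  2P = O

ord(P) = 2


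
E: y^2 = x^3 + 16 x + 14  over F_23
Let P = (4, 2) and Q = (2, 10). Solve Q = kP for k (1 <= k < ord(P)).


Enumerate multiples of P until we hit Q = (2, 10):
  1P = (4, 2)
  2P = (18, 4)
  3P = (9, 17)
  4P = (19, 22)
  5P = (12, 18)
  6P = (11, 7)
  7P = (1, 10)
  8P = (20, 10)
  9P = (5, 9)
  10P = (17, 22)
  11P = (6, 2)
  12P = (13, 21)
  13P = (15, 8)
  14P = (10, 1)
  15P = (2, 13)
  16P = (7, 3)
  17P = (7, 20)
  18P = (2, 10)
Match found at i = 18.

k = 18


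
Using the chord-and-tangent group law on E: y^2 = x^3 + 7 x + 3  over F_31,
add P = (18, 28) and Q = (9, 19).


P != Q, so use the chord formula.
s = (y2 - y1) / (x2 - x1) = (22) / (22) mod 31 = 1
x3 = s^2 - x1 - x2 mod 31 = 1^2 - 18 - 9 = 5
y3 = s (x1 - x3) - y1 mod 31 = 1 * (18 - 5) - 28 = 16

P + Q = (5, 16)


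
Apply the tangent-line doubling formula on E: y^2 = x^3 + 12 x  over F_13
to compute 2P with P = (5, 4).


Doubling: s = (3 x1^2 + a) / (2 y1)
s = (3*5^2 + 12) / (2*4) mod 13 = 6
x3 = s^2 - 2 x1 mod 13 = 6^2 - 2*5 = 0
y3 = s (x1 - x3) - y1 mod 13 = 6 * (5 - 0) - 4 = 0

2P = (0, 0)


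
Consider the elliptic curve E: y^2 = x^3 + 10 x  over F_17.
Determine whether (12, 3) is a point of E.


Check whether y^2 = x^3 + 10 x + 0 (mod 17) for (x, y) = (12, 3).
LHS: y^2 = 3^2 mod 17 = 9
RHS: x^3 + 10 x + 0 = 12^3 + 10*12 + 0 mod 17 = 12
LHS != RHS

No, not on the curve


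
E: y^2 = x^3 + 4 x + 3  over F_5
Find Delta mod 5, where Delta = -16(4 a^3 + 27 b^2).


4 a^3 + 27 b^2 = 4*4^3 + 27*3^2 = 256 + 243 = 499
Delta = -16 * (499) = -7984
Delta mod 5 = 1

Delta = 1 (mod 5)


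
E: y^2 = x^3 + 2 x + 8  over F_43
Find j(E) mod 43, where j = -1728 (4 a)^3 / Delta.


Delta = -16(4 a^3 + 27 b^2) mod 43 = 5
-1728 * (4 a)^3 = -1728 * (4*2)^3 mod 43 = 32
j = 32 * 5^(-1) mod 43 = 15

j = 15 (mod 43)


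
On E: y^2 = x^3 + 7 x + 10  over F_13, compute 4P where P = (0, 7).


k = 4 = 100_2 (binary, LSB first: 001)
Double-and-add from P = (0, 7):
  bit 0 = 0: acc unchanged = O
  bit 1 = 0: acc unchanged = O
  bit 2 = 1: acc = O + (9, 3) = (9, 3)

4P = (9, 3)


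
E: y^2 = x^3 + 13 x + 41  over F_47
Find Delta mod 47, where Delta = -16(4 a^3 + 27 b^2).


4 a^3 + 27 b^2 = 4*13^3 + 27*41^2 = 8788 + 45387 = 54175
Delta = -16 * (54175) = -866800
Delta mod 47 = 21

Delta = 21 (mod 47)


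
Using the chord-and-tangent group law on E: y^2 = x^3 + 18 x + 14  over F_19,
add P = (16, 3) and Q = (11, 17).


P != Q, so use the chord formula.
s = (y2 - y1) / (x2 - x1) = (14) / (14) mod 19 = 1
x3 = s^2 - x1 - x2 mod 19 = 1^2 - 16 - 11 = 12
y3 = s (x1 - x3) - y1 mod 19 = 1 * (16 - 12) - 3 = 1

P + Q = (12, 1)


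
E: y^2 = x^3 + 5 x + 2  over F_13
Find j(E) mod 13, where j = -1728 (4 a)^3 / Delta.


Delta = -16(4 a^3 + 27 b^2) mod 13 = 9
-1728 * (4 a)^3 = -1728 * (4*5)^3 mod 13 = 5
j = 5 * 9^(-1) mod 13 = 2

j = 2 (mod 13)


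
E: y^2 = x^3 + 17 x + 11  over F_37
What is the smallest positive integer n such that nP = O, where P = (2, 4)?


Compute successive multiples of P until we hit O:
  1P = (2, 4)
  2P = (34, 28)
  3P = (27, 5)
  4P = (17, 25)
  5P = (17, 12)
  6P = (27, 32)
  7P = (34, 9)
  8P = (2, 33)
  ... (continuing to 9P)
  9P = O

ord(P) = 9


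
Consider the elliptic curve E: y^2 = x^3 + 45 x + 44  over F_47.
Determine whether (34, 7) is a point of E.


Check whether y^2 = x^3 + 45 x + 44 (mod 47) for (x, y) = (34, 7).
LHS: y^2 = 7^2 mod 47 = 2
RHS: x^3 + 45 x + 44 = 34^3 + 45*34 + 44 mod 47 = 35
LHS != RHS

No, not on the curve


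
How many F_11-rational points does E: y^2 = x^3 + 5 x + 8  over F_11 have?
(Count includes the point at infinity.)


For each x in F_11, count y with y^2 = x^3 + 5 x + 8 mod 11:
  x = 1: RHS = 3, y in [5, 6]  -> 2 point(s)
  x = 2: RHS = 4, y in [2, 9]  -> 2 point(s)
  x = 4: RHS = 4, y in [2, 9]  -> 2 point(s)
  x = 5: RHS = 4, y in [2, 9]  -> 2 point(s)
  x = 6: RHS = 1, y in [1, 10]  -> 2 point(s)
  x = 7: RHS = 1, y in [1, 10]  -> 2 point(s)
  x = 9: RHS = 1, y in [1, 10]  -> 2 point(s)
Affine points: 14. Add the point at infinity: total = 15.

#E(F_11) = 15


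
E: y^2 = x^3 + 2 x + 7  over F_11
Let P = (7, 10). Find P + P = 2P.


Doubling: s = (3 x1^2 + a) / (2 y1)
s = (3*7^2 + 2) / (2*10) mod 11 = 8
x3 = s^2 - 2 x1 mod 11 = 8^2 - 2*7 = 6
y3 = s (x1 - x3) - y1 mod 11 = 8 * (7 - 6) - 10 = 9

2P = (6, 9)


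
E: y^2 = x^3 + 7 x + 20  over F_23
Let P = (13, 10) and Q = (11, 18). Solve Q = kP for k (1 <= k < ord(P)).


Enumerate multiples of P until we hit Q = (11, 18):
  1P = (13, 10)
  2P = (22, 14)
  3P = (20, 15)
  4P = (6, 18)
  5P = (10, 3)
  6P = (8, 17)
  7P = (15, 2)
  8P = (11, 5)
  9P = (11, 18)
Match found at i = 9.

k = 9


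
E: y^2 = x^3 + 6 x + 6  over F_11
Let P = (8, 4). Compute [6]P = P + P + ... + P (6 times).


k = 6 = 110_2 (binary, LSB first: 011)
Double-and-add from P = (8, 4):
  bit 0 = 0: acc unchanged = O
  bit 1 = 1: acc = O + (6, 7) = (6, 7)
  bit 2 = 1: acc = (6, 7) + (2, 2) = (8, 7)

6P = (8, 7)


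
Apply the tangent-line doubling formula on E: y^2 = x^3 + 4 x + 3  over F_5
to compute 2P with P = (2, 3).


Doubling: s = (3 x1^2 + a) / (2 y1)
s = (3*2^2 + 4) / (2*3) mod 5 = 1
x3 = s^2 - 2 x1 mod 5 = 1^2 - 2*2 = 2
y3 = s (x1 - x3) - y1 mod 5 = 1 * (2 - 2) - 3 = 2

2P = (2, 2)


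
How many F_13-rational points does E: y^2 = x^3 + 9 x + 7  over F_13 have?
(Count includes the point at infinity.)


For each x in F_13, count y with y^2 = x^3 + 9 x + 7 mod 13:
  x = 1: RHS = 4, y in [2, 11]  -> 2 point(s)
  x = 3: RHS = 9, y in [3, 10]  -> 2 point(s)
  x = 4: RHS = 3, y in [4, 9]  -> 2 point(s)
  x = 6: RHS = 4, y in [2, 11]  -> 2 point(s)
  x = 7: RHS = 10, y in [6, 7]  -> 2 point(s)
  x = 12: RHS = 10, y in [6, 7]  -> 2 point(s)
Affine points: 12. Add the point at infinity: total = 13.

#E(F_13) = 13


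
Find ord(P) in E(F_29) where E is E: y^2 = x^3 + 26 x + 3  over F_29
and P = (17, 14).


Compute successive multiples of P until we hit O:
  1P = (17, 14)
  2P = (2, 18)
  3P = (16, 7)
  4P = (16, 22)
  5P = (2, 11)
  6P = (17, 15)
  7P = O

ord(P) = 7


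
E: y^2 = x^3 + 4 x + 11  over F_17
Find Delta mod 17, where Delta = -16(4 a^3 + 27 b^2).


4 a^3 + 27 b^2 = 4*4^3 + 27*11^2 = 256 + 3267 = 3523
Delta = -16 * (3523) = -56368
Delta mod 17 = 4

Delta = 4 (mod 17)


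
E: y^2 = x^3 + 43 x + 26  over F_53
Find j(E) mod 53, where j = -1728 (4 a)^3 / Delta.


Delta = -16(4 a^3 + 27 b^2) mod 53 = 27
-1728 * (4 a)^3 = -1728 * (4*43)^3 mod 53 = 27
j = 27 * 27^(-1) mod 53 = 1

j = 1 (mod 53)


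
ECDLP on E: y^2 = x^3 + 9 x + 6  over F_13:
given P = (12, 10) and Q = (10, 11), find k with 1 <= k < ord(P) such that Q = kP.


Enumerate multiples of P until we hit Q = (10, 11):
  1P = (12, 10)
  2P = (6, 4)
  3P = (9, 6)
  4P = (1, 9)
  5P = (10, 2)
  6P = (7, 10)
  7P = (7, 3)
  8P = (10, 11)
Match found at i = 8.

k = 8


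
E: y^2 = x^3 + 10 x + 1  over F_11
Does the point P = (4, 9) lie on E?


Check whether y^2 = x^3 + 10 x + 1 (mod 11) for (x, y) = (4, 9).
LHS: y^2 = 9^2 mod 11 = 4
RHS: x^3 + 10 x + 1 = 4^3 + 10*4 + 1 mod 11 = 6
LHS != RHS

No, not on the curve


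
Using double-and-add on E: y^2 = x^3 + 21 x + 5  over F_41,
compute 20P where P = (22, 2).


k = 20 = 10100_2 (binary, LSB first: 00101)
Double-and-add from P = (22, 2):
  bit 0 = 0: acc unchanged = O
  bit 1 = 0: acc unchanged = O
  bit 2 = 1: acc = O + (26, 13) = (26, 13)
  bit 3 = 0: acc unchanged = (26, 13)
  bit 4 = 1: acc = (26, 13) + (35, 14) = (20, 15)

20P = (20, 15)


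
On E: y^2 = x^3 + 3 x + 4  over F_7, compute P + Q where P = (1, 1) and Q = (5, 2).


P != Q, so use the chord formula.
s = (y2 - y1) / (x2 - x1) = (1) / (4) mod 7 = 2
x3 = s^2 - x1 - x2 mod 7 = 2^2 - 1 - 5 = 5
y3 = s (x1 - x3) - y1 mod 7 = 2 * (1 - 5) - 1 = 5

P + Q = (5, 5)


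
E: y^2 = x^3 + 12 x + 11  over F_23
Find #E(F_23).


For each x in F_23, count y with y^2 = x^3 + 12 x + 11 mod 23:
  x = 1: RHS = 1, y in [1, 22]  -> 2 point(s)
  x = 4: RHS = 8, y in [10, 13]  -> 2 point(s)
  x = 5: RHS = 12, y in [9, 14]  -> 2 point(s)
  x = 6: RHS = 0, y in [0]  -> 1 point(s)
  x = 7: RHS = 1, y in [1, 22]  -> 2 point(s)
  x = 10: RHS = 4, y in [2, 21]  -> 2 point(s)
  x = 11: RHS = 2, y in [5, 18]  -> 2 point(s)
  x = 13: RHS = 18, y in [8, 15]  -> 2 point(s)
  x = 14: RHS = 2, y in [5, 18]  -> 2 point(s)
  x = 15: RHS = 1, y in [1, 22]  -> 2 point(s)
  x = 21: RHS = 2, y in [5, 18]  -> 2 point(s)
Affine points: 21. Add the point at infinity: total = 22.

#E(F_23) = 22


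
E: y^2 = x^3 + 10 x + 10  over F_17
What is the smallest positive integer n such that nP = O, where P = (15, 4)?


Compute successive multiples of P until we hit O:
  1P = (15, 4)
  2P = (2, 2)
  3P = (13, 12)
  4P = (5, 7)
  5P = (1, 2)
  6P = (9, 9)
  7P = (14, 15)
  8P = (7, 10)
  ... (continuing to 21P)
  21P = O

ord(P) = 21
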